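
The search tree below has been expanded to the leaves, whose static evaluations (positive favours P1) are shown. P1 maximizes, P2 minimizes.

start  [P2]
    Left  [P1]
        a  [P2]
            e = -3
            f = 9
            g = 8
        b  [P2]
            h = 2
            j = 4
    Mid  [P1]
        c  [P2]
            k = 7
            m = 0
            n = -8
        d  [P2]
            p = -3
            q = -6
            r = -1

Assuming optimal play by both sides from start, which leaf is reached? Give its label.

q

a (P2): min(-3, 9, 8) = -3
b (P2): min(2, 4) = 2
Left (P1): max(-3, 2) = 2
c (P2): min(7, 0, -8) = -8
d (P2): min(-3, -6, -1) = -6
Mid (P1): max(-8, -6) = -6
start (P2): min(2, -6) = -6
At start, P2 picks Mid (lowest: -6).
At Mid, P1 picks d (highest: -6).
At d, P2 picks q (lowest: -6).
Terminal value -6.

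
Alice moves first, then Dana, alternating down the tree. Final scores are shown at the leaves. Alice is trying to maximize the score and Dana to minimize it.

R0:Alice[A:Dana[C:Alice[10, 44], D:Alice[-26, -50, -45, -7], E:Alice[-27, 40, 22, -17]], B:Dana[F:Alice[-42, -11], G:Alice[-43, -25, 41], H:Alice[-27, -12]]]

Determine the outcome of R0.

-7

C (Alice): max(10, 44) = 44
D (Alice): max(-26, -50, -45, -7) = -7
E (Alice): max(-27, 40, 22, -17) = 40
A (Dana): min(44, -7, 40) = -7
F (Alice): max(-42, -11) = -11
G (Alice): max(-43, -25, 41) = 41
H (Alice): max(-27, -12) = -12
B (Dana): min(-11, 41, -12) = -12
R0 (Alice): max(-7, -12) = -7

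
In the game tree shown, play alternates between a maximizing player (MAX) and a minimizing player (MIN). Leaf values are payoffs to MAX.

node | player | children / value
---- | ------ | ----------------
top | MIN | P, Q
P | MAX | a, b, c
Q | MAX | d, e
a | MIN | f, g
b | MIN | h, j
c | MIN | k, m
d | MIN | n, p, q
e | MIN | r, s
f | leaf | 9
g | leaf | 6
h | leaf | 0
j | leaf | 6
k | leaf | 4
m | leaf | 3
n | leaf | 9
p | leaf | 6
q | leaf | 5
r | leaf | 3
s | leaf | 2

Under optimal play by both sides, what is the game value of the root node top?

5

a (MIN): min(9, 6) = 6
b (MIN): min(0, 6) = 0
c (MIN): min(4, 3) = 3
P (MAX): max(6, 0, 3) = 6
d (MIN): min(9, 6, 5) = 5
e (MIN): min(3, 2) = 2
Q (MAX): max(5, 2) = 5
top (MIN): min(6, 5) = 5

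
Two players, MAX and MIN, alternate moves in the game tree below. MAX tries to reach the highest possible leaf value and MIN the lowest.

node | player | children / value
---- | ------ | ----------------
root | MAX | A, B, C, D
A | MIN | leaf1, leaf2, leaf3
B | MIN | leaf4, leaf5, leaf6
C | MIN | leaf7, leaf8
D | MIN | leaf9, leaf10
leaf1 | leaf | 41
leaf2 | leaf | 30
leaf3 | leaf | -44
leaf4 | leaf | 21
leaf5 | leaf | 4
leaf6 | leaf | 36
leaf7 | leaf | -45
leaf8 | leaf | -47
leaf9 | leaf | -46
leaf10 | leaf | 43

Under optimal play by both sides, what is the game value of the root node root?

A (MIN): min(41, 30, -44) = -44
B (MIN): min(21, 4, 36) = 4
C (MIN): min(-45, -47) = -47
D (MIN): min(-46, 43) = -46
root (MAX): max(-44, 4, -47, -46) = 4

4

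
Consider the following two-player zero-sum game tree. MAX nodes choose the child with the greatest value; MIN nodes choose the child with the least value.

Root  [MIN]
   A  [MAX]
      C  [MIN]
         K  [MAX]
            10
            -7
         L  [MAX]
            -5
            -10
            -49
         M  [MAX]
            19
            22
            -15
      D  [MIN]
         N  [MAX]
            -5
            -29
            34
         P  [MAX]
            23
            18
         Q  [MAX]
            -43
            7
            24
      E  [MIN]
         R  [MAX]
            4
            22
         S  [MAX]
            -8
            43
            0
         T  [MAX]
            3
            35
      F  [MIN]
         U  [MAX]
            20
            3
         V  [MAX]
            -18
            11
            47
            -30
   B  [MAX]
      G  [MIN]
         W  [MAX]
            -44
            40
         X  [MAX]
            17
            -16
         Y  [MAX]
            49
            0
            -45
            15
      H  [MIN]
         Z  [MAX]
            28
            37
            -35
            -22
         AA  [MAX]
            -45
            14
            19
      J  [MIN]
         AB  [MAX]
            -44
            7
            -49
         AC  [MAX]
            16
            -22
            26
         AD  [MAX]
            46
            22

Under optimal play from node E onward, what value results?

R (MAX): max(4, 22) = 22
S (MAX): max(-8, 43, 0) = 43
T (MAX): max(3, 35) = 35
E (MIN): min(22, 43, 35) = 22

22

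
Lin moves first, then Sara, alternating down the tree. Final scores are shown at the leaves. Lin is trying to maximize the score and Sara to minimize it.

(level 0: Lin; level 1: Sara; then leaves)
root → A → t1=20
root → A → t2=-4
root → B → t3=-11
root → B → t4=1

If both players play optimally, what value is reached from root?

A (Sara): min(20, -4) = -4
B (Sara): min(-11, 1) = -11
root (Lin): max(-4, -11) = -4

-4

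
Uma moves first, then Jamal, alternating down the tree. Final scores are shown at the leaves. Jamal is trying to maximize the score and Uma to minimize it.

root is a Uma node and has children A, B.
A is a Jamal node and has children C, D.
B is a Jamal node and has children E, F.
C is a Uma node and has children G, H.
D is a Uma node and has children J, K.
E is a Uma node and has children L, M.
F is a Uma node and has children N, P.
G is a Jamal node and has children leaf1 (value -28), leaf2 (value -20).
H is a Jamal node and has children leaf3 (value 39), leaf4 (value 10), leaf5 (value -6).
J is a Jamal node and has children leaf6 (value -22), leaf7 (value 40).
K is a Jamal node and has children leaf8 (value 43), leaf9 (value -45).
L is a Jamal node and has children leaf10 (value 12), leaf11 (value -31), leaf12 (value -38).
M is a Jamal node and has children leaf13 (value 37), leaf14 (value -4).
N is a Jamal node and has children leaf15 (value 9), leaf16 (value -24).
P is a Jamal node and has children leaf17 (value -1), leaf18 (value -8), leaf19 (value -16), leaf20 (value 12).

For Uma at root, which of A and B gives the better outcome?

B

G (Jamal): max(-28, -20) = -20
H (Jamal): max(39, 10, -6) = 39
C (Uma): min(-20, 39) = -20
J (Jamal): max(-22, 40) = 40
K (Jamal): max(43, -45) = 43
D (Uma): min(40, 43) = 40
A (Jamal): max(-20, 40) = 40
L (Jamal): max(12, -31, -38) = 12
M (Jamal): max(37, -4) = 37
E (Uma): min(12, 37) = 12
N (Jamal): max(9, -24) = 9
P (Jamal): max(-1, -8, -16, 12) = 12
F (Uma): min(9, 12) = 9
B (Jamal): max(12, 9) = 12
Uma prefers the lower value; A=40, B=12. B is better since 12 < 40.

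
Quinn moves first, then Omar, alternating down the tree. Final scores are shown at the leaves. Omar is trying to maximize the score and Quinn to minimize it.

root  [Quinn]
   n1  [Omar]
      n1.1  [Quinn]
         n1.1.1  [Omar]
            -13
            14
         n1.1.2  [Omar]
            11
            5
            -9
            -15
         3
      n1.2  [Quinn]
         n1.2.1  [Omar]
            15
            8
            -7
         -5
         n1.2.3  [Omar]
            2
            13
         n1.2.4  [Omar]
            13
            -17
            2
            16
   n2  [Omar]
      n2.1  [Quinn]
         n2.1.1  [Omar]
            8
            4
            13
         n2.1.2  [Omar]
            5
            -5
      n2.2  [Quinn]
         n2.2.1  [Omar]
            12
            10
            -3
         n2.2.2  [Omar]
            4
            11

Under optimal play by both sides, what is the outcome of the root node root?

n1.1.1 (Omar): max(-13, 14) = 14
n1.1.2 (Omar): max(11, 5, -9, -15) = 11
n1.1 (Quinn): min(14, 11, 3) = 3
n1.2.1 (Omar): max(15, 8, -7) = 15
n1.2.3 (Omar): max(2, 13) = 13
n1.2.4 (Omar): max(13, -17, 2, 16) = 16
n1.2 (Quinn): min(15, -5, 13, 16) = -5
n1 (Omar): max(3, -5) = 3
n2.1.1 (Omar): max(8, 4, 13) = 13
n2.1.2 (Omar): max(5, -5) = 5
n2.1 (Quinn): min(13, 5) = 5
n2.2.1 (Omar): max(12, 10, -3) = 12
n2.2.2 (Omar): max(4, 11) = 11
n2.2 (Quinn): min(12, 11) = 11
n2 (Omar): max(5, 11) = 11
root (Quinn): min(3, 11) = 3

3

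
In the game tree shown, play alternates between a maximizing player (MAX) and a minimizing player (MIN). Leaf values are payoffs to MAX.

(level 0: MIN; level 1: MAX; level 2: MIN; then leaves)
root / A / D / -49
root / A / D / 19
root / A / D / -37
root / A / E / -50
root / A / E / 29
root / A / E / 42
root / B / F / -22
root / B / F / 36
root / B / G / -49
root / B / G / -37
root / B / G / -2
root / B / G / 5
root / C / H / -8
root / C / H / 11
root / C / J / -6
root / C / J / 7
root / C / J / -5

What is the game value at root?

D (MIN): min(-49, 19, -37) = -49
E (MIN): min(-50, 29, 42) = -50
A (MAX): max(-49, -50) = -49
F (MIN): min(-22, 36) = -22
G (MIN): min(-49, -37, -2, 5) = -49
B (MAX): max(-22, -49) = -22
H (MIN): min(-8, 11) = -8
J (MIN): min(-6, 7, -5) = -6
C (MAX): max(-8, -6) = -6
root (MIN): min(-49, -22, -6) = -49

-49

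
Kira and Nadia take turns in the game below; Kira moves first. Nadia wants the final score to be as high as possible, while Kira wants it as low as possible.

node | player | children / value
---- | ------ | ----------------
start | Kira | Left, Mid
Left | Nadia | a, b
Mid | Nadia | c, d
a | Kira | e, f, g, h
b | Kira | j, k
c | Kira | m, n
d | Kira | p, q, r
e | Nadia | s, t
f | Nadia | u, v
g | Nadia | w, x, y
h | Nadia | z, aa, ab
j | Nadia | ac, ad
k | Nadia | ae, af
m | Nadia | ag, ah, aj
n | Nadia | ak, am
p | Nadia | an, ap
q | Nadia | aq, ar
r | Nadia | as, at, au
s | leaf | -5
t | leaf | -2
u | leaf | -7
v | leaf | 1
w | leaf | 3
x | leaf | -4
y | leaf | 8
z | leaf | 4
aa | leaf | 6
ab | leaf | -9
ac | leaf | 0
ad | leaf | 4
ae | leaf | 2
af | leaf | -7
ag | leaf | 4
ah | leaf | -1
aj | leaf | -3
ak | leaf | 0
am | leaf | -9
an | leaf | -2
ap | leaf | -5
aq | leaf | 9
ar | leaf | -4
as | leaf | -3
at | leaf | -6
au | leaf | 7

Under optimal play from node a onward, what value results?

e (Nadia): max(-5, -2) = -2
f (Nadia): max(-7, 1) = 1
g (Nadia): max(3, -4, 8) = 8
h (Nadia): max(4, 6, -9) = 6
a (Kira): min(-2, 1, 8, 6) = -2

-2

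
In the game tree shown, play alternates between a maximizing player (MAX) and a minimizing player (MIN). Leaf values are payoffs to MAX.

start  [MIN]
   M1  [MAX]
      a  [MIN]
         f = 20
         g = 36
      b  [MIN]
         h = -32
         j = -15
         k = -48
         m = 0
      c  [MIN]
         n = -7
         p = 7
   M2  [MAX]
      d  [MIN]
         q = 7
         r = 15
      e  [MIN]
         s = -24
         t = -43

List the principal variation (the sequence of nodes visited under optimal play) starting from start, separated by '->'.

start -> M2 -> d -> q

a (MIN): min(20, 36) = 20
b (MIN): min(-32, -15, -48, 0) = -48
c (MIN): min(-7, 7) = -7
M1 (MAX): max(20, -48, -7) = 20
d (MIN): min(7, 15) = 7
e (MIN): min(-24, -43) = -43
M2 (MAX): max(7, -43) = 7
start (MIN): min(20, 7) = 7
At start, MIN picks M2 (lowest: 7).
At M2, MAX picks d (highest: 7).
At d, MIN picks q (lowest: 7).
Terminal value 7.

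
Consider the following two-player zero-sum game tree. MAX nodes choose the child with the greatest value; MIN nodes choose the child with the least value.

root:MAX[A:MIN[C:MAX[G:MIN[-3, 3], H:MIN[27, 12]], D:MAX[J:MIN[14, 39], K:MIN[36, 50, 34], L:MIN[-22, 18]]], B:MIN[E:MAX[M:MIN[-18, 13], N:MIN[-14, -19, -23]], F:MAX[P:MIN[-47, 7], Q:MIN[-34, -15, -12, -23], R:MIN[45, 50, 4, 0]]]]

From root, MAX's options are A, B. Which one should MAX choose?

G (MIN): min(-3, 3) = -3
H (MIN): min(27, 12) = 12
C (MAX): max(-3, 12) = 12
J (MIN): min(14, 39) = 14
K (MIN): min(36, 50, 34) = 34
L (MIN): min(-22, 18) = -22
D (MAX): max(14, 34, -22) = 34
A (MIN): min(12, 34) = 12
M (MIN): min(-18, 13) = -18
N (MIN): min(-14, -19, -23) = -23
E (MAX): max(-18, -23) = -18
P (MIN): min(-47, 7) = -47
Q (MIN): min(-34, -15, -12, -23) = -34
R (MIN): min(45, 50, 4, 0) = 0
F (MAX): max(-47, -34, 0) = 0
B (MIN): min(-18, 0) = -18
root (MAX): max(12, -18) = 12
MAX at root wants the highest of {A=12, B=-18}, so chooses A.

A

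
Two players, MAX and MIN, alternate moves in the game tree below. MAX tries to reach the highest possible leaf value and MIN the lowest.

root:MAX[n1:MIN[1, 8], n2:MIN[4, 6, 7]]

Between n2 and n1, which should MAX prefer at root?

n2

n2 (MIN): min(4, 6, 7) = 4
n1 (MIN): min(1, 8) = 1
MAX prefers the higher value; n2=4, n1=1. n2 is better since 4 > 1.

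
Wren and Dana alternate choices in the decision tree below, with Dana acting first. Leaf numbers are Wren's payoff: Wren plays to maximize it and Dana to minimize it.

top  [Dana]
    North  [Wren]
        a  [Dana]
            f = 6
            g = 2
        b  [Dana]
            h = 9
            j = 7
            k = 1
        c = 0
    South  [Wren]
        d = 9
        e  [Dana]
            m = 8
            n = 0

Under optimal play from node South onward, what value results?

e (Dana): min(8, 0) = 0
South (Wren): max(9, 0) = 9

9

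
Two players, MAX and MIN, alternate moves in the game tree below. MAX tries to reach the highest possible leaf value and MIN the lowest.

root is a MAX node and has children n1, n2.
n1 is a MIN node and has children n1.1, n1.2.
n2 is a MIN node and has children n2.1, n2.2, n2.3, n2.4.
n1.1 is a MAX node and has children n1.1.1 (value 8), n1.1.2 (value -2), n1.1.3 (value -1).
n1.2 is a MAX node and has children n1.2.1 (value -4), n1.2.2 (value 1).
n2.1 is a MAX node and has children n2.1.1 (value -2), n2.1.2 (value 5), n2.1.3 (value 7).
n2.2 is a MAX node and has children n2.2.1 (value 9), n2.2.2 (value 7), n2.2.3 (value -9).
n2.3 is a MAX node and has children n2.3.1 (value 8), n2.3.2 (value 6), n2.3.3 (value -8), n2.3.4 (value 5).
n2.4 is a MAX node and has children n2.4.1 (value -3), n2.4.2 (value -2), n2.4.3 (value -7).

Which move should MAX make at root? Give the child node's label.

n1

n1.1 (MAX): max(8, -2, -1) = 8
n1.2 (MAX): max(-4, 1) = 1
n1 (MIN): min(8, 1) = 1
n2.1 (MAX): max(-2, 5, 7) = 7
n2.2 (MAX): max(9, 7, -9) = 9
n2.3 (MAX): max(8, 6, -8, 5) = 8
n2.4 (MAX): max(-3, -2, -7) = -2
n2 (MIN): min(7, 9, 8, -2) = -2
root (MAX): max(1, -2) = 1
MAX at root wants the highest of {n1=1, n2=-2}, so chooses n1.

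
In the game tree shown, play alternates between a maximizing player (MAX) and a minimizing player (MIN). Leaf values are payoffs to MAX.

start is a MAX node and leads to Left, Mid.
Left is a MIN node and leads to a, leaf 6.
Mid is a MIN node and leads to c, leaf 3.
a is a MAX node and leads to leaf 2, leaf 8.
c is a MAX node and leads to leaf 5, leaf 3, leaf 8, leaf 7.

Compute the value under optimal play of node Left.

a (MAX): max(2, 8) = 8
Left (MIN): min(8, 6) = 6

6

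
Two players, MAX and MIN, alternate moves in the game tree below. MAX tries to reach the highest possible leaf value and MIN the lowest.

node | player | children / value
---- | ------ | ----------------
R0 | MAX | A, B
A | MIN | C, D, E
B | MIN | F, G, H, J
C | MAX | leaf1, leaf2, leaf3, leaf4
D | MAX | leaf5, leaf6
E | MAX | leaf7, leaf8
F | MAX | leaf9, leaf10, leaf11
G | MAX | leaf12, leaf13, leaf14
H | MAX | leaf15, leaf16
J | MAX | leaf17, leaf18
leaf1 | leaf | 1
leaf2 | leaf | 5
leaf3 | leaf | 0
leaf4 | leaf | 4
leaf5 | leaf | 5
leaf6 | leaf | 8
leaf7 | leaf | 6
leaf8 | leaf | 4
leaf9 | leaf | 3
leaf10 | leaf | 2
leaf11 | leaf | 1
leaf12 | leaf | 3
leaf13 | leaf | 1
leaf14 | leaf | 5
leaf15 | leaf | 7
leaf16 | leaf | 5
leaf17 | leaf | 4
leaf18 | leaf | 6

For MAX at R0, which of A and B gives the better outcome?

A

C (MAX): max(1, 5, 0, 4) = 5
D (MAX): max(5, 8) = 8
E (MAX): max(6, 4) = 6
A (MIN): min(5, 8, 6) = 5
F (MAX): max(3, 2, 1) = 3
G (MAX): max(3, 1, 5) = 5
H (MAX): max(7, 5) = 7
J (MAX): max(4, 6) = 6
B (MIN): min(3, 5, 7, 6) = 3
MAX prefers the higher value; A=5, B=3. A is better since 5 > 3.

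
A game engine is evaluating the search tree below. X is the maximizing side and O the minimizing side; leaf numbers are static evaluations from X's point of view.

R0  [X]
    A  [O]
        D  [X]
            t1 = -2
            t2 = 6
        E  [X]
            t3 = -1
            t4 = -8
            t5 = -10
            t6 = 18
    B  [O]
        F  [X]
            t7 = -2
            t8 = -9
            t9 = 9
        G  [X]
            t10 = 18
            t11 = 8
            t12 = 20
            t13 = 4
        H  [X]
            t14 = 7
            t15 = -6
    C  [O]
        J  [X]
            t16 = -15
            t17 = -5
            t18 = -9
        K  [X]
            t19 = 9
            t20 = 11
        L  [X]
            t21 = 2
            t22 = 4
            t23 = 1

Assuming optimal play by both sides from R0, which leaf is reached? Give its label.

D (X): max(-2, 6) = 6
E (X): max(-1, -8, -10, 18) = 18
A (O): min(6, 18) = 6
F (X): max(-2, -9, 9) = 9
G (X): max(18, 8, 20, 4) = 20
H (X): max(7, -6) = 7
B (O): min(9, 20, 7) = 7
J (X): max(-15, -5, -9) = -5
K (X): max(9, 11) = 11
L (X): max(2, 4, 1) = 4
C (O): min(-5, 11, 4) = -5
R0 (X): max(6, 7, -5) = 7
At R0, X picks B (highest: 7).
At B, O picks H (lowest: 7).
At H, X picks t14 (highest: 7).
Terminal value 7.

t14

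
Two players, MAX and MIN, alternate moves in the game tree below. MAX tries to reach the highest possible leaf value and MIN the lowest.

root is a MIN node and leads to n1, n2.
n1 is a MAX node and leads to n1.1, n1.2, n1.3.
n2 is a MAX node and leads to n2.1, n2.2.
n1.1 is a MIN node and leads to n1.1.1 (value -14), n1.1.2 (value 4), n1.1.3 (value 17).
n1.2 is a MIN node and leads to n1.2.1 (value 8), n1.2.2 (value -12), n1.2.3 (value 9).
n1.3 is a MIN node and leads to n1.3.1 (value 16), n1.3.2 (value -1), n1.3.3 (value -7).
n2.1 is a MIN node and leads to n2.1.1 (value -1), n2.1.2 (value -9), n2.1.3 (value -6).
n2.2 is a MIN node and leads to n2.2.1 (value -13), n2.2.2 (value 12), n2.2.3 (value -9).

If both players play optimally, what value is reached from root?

-9

n1.1 (MIN): min(-14, 4, 17) = -14
n1.2 (MIN): min(8, -12, 9) = -12
n1.3 (MIN): min(16, -1, -7) = -7
n1 (MAX): max(-14, -12, -7) = -7
n2.1 (MIN): min(-1, -9, -6) = -9
n2.2 (MIN): min(-13, 12, -9) = -13
n2 (MAX): max(-9, -13) = -9
root (MIN): min(-7, -9) = -9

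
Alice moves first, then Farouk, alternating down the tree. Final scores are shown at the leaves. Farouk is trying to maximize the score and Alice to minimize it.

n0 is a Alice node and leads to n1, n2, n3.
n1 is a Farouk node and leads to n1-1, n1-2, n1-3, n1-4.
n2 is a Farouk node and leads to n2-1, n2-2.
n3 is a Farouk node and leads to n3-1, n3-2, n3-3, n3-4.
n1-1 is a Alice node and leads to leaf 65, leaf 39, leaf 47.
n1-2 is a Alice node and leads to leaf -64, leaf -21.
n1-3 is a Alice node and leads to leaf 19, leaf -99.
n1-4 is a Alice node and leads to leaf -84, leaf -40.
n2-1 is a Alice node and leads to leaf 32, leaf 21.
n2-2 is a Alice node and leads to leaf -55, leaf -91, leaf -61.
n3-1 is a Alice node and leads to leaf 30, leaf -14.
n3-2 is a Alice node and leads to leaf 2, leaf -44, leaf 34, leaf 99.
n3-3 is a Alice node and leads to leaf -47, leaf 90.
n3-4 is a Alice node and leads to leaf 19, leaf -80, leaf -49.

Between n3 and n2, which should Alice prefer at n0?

n3

n3-1 (Alice): min(30, -14) = -14
n3-2 (Alice): min(2, -44, 34, 99) = -44
n3-3 (Alice): min(-47, 90) = -47
n3-4 (Alice): min(19, -80, -49) = -80
n3 (Farouk): max(-14, -44, -47, -80) = -14
n2-1 (Alice): min(32, 21) = 21
n2-2 (Alice): min(-55, -91, -61) = -91
n2 (Farouk): max(21, -91) = 21
Alice prefers the lower value; n3=-14, n2=21. n3 is better since -14 < 21.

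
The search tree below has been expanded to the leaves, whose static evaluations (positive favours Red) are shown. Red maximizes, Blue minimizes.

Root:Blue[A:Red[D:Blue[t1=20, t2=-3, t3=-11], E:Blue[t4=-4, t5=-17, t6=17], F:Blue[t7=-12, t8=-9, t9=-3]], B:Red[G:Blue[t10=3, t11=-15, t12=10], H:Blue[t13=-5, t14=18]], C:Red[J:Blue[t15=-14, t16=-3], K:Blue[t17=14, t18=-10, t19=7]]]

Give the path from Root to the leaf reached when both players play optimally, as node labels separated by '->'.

D (Blue): min(20, -3, -11) = -11
E (Blue): min(-4, -17, 17) = -17
F (Blue): min(-12, -9, -3) = -12
A (Red): max(-11, -17, -12) = -11
G (Blue): min(3, -15, 10) = -15
H (Blue): min(-5, 18) = -5
B (Red): max(-15, -5) = -5
J (Blue): min(-14, -3) = -14
K (Blue): min(14, -10, 7) = -10
C (Red): max(-14, -10) = -10
Root (Blue): min(-11, -5, -10) = -11
At Root, Blue picks A (lowest: -11).
At A, Red picks D (highest: -11).
At D, Blue picks t3 (lowest: -11).
Terminal value -11.

Root -> A -> D -> t3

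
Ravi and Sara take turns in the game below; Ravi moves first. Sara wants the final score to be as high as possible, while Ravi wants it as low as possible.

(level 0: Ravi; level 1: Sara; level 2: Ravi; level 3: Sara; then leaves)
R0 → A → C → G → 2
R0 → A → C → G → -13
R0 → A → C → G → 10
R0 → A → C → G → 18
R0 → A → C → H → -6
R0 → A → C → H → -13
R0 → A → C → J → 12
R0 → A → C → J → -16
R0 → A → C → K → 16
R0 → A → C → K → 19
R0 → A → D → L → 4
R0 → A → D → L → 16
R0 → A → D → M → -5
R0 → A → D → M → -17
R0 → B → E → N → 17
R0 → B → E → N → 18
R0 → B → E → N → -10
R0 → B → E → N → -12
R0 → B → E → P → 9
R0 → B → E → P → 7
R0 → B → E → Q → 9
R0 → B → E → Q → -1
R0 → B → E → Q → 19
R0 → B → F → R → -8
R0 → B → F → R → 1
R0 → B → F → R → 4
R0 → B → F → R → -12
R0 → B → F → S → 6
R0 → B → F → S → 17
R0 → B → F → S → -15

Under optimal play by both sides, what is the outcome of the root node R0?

G (Sara): max(2, -13, 10, 18) = 18
H (Sara): max(-6, -13) = -6
J (Sara): max(12, -16) = 12
K (Sara): max(16, 19) = 19
C (Ravi): min(18, -6, 12, 19) = -6
L (Sara): max(4, 16) = 16
M (Sara): max(-5, -17) = -5
D (Ravi): min(16, -5) = -5
A (Sara): max(-6, -5) = -5
N (Sara): max(17, 18, -10, -12) = 18
P (Sara): max(9, 7) = 9
Q (Sara): max(9, -1, 19) = 19
E (Ravi): min(18, 9, 19) = 9
R (Sara): max(-8, 1, 4, -12) = 4
S (Sara): max(6, 17, -15) = 17
F (Ravi): min(4, 17) = 4
B (Sara): max(9, 4) = 9
R0 (Ravi): min(-5, 9) = -5

-5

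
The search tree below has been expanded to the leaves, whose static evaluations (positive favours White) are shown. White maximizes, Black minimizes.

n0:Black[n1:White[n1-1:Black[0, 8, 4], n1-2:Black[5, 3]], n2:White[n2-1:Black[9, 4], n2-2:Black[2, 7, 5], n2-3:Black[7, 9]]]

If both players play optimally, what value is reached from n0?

n1-1 (Black): min(0, 8, 4) = 0
n1-2 (Black): min(5, 3) = 3
n1 (White): max(0, 3) = 3
n2-1 (Black): min(9, 4) = 4
n2-2 (Black): min(2, 7, 5) = 2
n2-3 (Black): min(7, 9) = 7
n2 (White): max(4, 2, 7) = 7
n0 (Black): min(3, 7) = 3

3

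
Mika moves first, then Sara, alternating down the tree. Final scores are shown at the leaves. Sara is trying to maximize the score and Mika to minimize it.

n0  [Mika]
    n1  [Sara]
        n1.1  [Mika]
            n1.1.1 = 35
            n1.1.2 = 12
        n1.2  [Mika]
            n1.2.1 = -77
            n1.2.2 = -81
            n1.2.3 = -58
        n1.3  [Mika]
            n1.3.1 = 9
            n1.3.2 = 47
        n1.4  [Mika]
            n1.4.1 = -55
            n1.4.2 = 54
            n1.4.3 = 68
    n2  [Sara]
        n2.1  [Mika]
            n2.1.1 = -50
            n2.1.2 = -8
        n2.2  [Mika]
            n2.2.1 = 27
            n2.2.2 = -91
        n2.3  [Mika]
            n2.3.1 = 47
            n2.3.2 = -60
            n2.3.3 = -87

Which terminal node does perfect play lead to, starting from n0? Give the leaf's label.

n1.1 (Mika): min(35, 12) = 12
n1.2 (Mika): min(-77, -81, -58) = -81
n1.3 (Mika): min(9, 47) = 9
n1.4 (Mika): min(-55, 54, 68) = -55
n1 (Sara): max(12, -81, 9, -55) = 12
n2.1 (Mika): min(-50, -8) = -50
n2.2 (Mika): min(27, -91) = -91
n2.3 (Mika): min(47, -60, -87) = -87
n2 (Sara): max(-50, -91, -87) = -50
n0 (Mika): min(12, -50) = -50
At n0, Mika picks n2 (lowest: -50).
At n2, Sara picks n2.1 (highest: -50).
At n2.1, Mika picks n2.1.1 (lowest: -50).
Terminal value -50.

n2.1.1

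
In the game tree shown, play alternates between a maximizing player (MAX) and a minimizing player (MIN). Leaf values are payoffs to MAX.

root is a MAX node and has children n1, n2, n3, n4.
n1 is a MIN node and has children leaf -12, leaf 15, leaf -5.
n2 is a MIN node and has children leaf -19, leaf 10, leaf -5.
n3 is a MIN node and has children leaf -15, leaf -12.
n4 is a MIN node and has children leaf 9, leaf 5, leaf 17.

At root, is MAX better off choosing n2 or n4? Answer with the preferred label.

n4

n2 (MIN): min(-19, 10, -5) = -19
n4 (MIN): min(9, 5, 17) = 5
MAX prefers the higher value; n2=-19, n4=5. n4 is better since 5 > -19.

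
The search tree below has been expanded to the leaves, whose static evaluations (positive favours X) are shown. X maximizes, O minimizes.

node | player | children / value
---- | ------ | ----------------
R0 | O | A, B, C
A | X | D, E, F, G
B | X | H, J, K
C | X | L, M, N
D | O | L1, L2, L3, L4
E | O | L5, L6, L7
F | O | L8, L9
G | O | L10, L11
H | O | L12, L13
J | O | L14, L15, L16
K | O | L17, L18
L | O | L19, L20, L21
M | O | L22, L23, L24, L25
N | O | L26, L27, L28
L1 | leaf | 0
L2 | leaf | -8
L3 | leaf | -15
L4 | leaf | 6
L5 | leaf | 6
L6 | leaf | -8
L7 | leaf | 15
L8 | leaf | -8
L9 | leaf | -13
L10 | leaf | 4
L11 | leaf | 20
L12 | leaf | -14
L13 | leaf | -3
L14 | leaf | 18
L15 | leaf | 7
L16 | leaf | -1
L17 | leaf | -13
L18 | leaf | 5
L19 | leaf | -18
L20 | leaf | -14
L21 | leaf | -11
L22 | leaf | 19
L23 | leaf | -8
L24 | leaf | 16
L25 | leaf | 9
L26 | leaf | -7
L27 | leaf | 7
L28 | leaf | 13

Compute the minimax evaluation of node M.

M (O): min(19, -8, 16, 9) = -8

-8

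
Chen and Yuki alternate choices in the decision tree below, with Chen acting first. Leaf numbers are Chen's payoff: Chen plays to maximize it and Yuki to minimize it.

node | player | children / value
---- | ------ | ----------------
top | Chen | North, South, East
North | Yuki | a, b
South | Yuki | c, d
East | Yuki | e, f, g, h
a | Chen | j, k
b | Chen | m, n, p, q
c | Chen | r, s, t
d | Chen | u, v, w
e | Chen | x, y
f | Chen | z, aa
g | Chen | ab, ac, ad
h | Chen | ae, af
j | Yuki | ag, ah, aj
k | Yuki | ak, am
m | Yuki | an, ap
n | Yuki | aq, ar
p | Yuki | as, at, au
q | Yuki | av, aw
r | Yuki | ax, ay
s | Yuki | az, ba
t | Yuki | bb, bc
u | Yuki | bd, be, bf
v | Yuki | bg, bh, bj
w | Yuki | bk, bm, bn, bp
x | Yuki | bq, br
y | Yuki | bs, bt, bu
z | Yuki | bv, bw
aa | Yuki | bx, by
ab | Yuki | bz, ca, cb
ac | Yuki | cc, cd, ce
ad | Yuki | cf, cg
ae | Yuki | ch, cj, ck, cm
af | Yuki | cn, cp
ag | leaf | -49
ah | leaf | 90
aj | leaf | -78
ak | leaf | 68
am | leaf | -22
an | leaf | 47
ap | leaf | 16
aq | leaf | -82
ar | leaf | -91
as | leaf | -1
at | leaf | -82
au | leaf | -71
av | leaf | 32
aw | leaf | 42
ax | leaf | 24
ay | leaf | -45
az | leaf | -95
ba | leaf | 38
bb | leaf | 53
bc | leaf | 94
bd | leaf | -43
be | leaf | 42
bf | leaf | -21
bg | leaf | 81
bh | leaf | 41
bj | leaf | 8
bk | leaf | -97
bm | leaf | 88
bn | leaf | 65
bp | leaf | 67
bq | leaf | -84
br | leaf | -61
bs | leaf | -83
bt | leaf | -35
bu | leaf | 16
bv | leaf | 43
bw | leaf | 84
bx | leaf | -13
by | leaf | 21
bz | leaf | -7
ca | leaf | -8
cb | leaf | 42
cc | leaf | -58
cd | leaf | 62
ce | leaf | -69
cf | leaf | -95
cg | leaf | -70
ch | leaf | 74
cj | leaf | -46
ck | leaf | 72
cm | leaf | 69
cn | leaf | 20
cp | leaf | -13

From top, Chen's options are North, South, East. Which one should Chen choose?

South

j (Yuki): min(-49, 90, -78) = -78
k (Yuki): min(68, -22) = -22
a (Chen): max(-78, -22) = -22
m (Yuki): min(47, 16) = 16
n (Yuki): min(-82, -91) = -91
p (Yuki): min(-1, -82, -71) = -82
q (Yuki): min(32, 42) = 32
b (Chen): max(16, -91, -82, 32) = 32
North (Yuki): min(-22, 32) = -22
r (Yuki): min(24, -45) = -45
s (Yuki): min(-95, 38) = -95
t (Yuki): min(53, 94) = 53
c (Chen): max(-45, -95, 53) = 53
u (Yuki): min(-43, 42, -21) = -43
v (Yuki): min(81, 41, 8) = 8
w (Yuki): min(-97, 88, 65, 67) = -97
d (Chen): max(-43, 8, -97) = 8
South (Yuki): min(53, 8) = 8
x (Yuki): min(-84, -61) = -84
y (Yuki): min(-83, -35, 16) = -83
e (Chen): max(-84, -83) = -83
z (Yuki): min(43, 84) = 43
aa (Yuki): min(-13, 21) = -13
f (Chen): max(43, -13) = 43
ab (Yuki): min(-7, -8, 42) = -8
ac (Yuki): min(-58, 62, -69) = -69
ad (Yuki): min(-95, -70) = -95
g (Chen): max(-8, -69, -95) = -8
ae (Yuki): min(74, -46, 72, 69) = -46
af (Yuki): min(20, -13) = -13
h (Chen): max(-46, -13) = -13
East (Yuki): min(-83, 43, -8, -13) = -83
top (Chen): max(-22, 8, -83) = 8
Chen at top wants the highest of {North=-22, South=8, East=-83}, so chooses South.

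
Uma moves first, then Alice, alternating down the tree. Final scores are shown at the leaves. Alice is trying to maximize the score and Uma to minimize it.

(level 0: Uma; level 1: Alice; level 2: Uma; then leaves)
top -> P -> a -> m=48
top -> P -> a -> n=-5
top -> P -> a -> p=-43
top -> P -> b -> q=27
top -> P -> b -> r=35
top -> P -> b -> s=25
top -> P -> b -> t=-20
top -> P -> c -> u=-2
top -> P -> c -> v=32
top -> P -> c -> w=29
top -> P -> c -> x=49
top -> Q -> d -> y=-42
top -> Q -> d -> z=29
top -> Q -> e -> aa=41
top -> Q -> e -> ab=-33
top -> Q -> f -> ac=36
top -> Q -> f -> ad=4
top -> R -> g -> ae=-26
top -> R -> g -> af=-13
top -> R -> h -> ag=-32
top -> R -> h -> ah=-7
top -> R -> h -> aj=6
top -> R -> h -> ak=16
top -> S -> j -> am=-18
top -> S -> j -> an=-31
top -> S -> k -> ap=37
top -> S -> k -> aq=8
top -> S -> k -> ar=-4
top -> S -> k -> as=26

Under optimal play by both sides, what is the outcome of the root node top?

a (Uma): min(48, -5, -43) = -43
b (Uma): min(27, 35, 25, -20) = -20
c (Uma): min(-2, 32, 29, 49) = -2
P (Alice): max(-43, -20, -2) = -2
d (Uma): min(-42, 29) = -42
e (Uma): min(41, -33) = -33
f (Uma): min(36, 4) = 4
Q (Alice): max(-42, -33, 4) = 4
g (Uma): min(-26, -13) = -26
h (Uma): min(-32, -7, 6, 16) = -32
R (Alice): max(-26, -32) = -26
j (Uma): min(-18, -31) = -31
k (Uma): min(37, 8, -4, 26) = -4
S (Alice): max(-31, -4) = -4
top (Uma): min(-2, 4, -26, -4) = -26

-26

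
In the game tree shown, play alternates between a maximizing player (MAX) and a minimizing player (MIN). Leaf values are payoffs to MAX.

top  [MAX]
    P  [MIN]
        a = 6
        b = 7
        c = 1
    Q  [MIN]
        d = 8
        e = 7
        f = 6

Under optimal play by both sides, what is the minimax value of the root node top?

P (MIN): min(6, 7, 1) = 1
Q (MIN): min(8, 7, 6) = 6
top (MAX): max(1, 6) = 6

6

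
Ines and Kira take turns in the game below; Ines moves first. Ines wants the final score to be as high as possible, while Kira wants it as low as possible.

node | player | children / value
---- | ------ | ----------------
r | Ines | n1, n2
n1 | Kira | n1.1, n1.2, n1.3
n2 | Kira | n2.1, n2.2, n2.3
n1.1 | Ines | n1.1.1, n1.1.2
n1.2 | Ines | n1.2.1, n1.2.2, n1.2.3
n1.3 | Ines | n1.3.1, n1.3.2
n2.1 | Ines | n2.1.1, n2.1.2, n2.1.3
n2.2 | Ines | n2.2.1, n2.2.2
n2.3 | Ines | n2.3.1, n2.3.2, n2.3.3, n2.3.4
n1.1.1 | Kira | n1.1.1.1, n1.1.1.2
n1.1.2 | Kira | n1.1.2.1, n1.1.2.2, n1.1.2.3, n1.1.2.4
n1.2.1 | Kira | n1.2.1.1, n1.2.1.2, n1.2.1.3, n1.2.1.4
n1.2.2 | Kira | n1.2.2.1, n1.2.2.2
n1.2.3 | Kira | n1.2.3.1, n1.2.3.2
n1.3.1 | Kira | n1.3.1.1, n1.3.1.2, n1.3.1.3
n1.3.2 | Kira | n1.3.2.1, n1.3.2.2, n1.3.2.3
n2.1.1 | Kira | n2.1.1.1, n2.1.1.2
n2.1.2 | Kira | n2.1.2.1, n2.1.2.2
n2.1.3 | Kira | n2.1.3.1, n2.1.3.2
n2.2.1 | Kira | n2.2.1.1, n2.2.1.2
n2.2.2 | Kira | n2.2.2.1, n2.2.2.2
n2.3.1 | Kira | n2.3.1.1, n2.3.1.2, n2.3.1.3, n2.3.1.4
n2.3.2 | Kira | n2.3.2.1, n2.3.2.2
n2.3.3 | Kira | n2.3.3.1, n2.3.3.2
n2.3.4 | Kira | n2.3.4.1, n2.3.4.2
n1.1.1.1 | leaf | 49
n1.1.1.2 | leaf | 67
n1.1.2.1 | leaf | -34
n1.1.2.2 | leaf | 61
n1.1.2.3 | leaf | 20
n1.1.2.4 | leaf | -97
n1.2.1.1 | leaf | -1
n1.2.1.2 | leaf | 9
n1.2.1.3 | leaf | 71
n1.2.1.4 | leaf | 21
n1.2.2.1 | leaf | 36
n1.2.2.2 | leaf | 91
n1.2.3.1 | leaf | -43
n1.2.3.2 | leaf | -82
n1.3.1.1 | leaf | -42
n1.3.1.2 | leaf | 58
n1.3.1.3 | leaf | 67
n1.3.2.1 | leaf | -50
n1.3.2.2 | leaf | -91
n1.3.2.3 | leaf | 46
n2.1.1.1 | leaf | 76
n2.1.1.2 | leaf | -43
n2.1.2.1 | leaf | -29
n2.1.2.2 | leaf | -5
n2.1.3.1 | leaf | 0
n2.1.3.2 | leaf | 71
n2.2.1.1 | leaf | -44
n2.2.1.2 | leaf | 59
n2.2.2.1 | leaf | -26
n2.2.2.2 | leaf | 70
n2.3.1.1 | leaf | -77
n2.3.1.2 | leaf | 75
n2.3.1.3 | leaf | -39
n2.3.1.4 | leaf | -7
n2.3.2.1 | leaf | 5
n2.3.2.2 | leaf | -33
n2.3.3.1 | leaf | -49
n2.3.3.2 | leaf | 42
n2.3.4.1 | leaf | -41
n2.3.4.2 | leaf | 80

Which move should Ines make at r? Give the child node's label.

n2

n1.1.1 (Kira): min(49, 67) = 49
n1.1.2 (Kira): min(-34, 61, 20, -97) = -97
n1.1 (Ines): max(49, -97) = 49
n1.2.1 (Kira): min(-1, 9, 71, 21) = -1
n1.2.2 (Kira): min(36, 91) = 36
n1.2.3 (Kira): min(-43, -82) = -82
n1.2 (Ines): max(-1, 36, -82) = 36
n1.3.1 (Kira): min(-42, 58, 67) = -42
n1.3.2 (Kira): min(-50, -91, 46) = -91
n1.3 (Ines): max(-42, -91) = -42
n1 (Kira): min(49, 36, -42) = -42
n2.1.1 (Kira): min(76, -43) = -43
n2.1.2 (Kira): min(-29, -5) = -29
n2.1.3 (Kira): min(0, 71) = 0
n2.1 (Ines): max(-43, -29, 0) = 0
n2.2.1 (Kira): min(-44, 59) = -44
n2.2.2 (Kira): min(-26, 70) = -26
n2.2 (Ines): max(-44, -26) = -26
n2.3.1 (Kira): min(-77, 75, -39, -7) = -77
n2.3.2 (Kira): min(5, -33) = -33
n2.3.3 (Kira): min(-49, 42) = -49
n2.3.4 (Kira): min(-41, 80) = -41
n2.3 (Ines): max(-77, -33, -49, -41) = -33
n2 (Kira): min(0, -26, -33) = -33
r (Ines): max(-42, -33) = -33
Ines at r wants the highest of {n1=-42, n2=-33}, so chooses n2.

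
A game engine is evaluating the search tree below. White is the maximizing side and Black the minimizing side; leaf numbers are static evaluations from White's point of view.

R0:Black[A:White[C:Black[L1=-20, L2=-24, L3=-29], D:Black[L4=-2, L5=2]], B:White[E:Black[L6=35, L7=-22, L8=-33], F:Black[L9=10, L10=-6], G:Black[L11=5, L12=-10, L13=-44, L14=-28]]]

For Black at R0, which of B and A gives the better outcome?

E (Black): min(35, -22, -33) = -33
F (Black): min(10, -6) = -6
G (Black): min(5, -10, -44, -28) = -44
B (White): max(-33, -6, -44) = -6
C (Black): min(-20, -24, -29) = -29
D (Black): min(-2, 2) = -2
A (White): max(-29, -2) = -2
Black prefers the lower value; B=-6, A=-2. B is better since -6 < -2.

B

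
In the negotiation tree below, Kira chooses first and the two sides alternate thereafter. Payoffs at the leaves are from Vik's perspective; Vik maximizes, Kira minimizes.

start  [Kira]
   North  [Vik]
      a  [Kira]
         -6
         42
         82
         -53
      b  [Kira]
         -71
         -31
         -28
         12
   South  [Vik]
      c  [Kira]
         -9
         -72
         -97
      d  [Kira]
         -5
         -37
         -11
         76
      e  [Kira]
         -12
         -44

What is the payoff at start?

a (Kira): min(-6, 42, 82, -53) = -53
b (Kira): min(-71, -31, -28, 12) = -71
North (Vik): max(-53, -71) = -53
c (Kira): min(-9, -72, -97) = -97
d (Kira): min(-5, -37, -11, 76) = -37
e (Kira): min(-12, -44) = -44
South (Vik): max(-97, -37, -44) = -37
start (Kira): min(-53, -37) = -53

-53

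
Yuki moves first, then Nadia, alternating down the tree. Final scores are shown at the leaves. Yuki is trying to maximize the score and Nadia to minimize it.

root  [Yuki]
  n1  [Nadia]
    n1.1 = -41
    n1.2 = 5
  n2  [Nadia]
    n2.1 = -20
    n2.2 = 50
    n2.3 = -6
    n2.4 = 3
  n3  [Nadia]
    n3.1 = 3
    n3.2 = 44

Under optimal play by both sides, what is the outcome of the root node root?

3

n1 (Nadia): min(-41, 5) = -41
n2 (Nadia): min(-20, 50, -6, 3) = -20
n3 (Nadia): min(3, 44) = 3
root (Yuki): max(-41, -20, 3) = 3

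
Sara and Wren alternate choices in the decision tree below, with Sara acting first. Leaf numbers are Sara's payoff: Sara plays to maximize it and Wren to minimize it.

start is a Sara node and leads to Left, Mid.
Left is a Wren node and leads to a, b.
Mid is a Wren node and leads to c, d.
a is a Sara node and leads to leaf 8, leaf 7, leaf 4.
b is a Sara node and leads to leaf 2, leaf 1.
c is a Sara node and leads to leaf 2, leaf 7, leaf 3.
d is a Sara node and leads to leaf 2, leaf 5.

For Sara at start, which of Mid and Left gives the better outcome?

Mid

c (Sara): max(2, 7, 3) = 7
d (Sara): max(2, 5) = 5
Mid (Wren): min(7, 5) = 5
a (Sara): max(8, 7, 4) = 8
b (Sara): max(2, 1) = 2
Left (Wren): min(8, 2) = 2
Sara prefers the higher value; Mid=5, Left=2. Mid is better since 5 > 2.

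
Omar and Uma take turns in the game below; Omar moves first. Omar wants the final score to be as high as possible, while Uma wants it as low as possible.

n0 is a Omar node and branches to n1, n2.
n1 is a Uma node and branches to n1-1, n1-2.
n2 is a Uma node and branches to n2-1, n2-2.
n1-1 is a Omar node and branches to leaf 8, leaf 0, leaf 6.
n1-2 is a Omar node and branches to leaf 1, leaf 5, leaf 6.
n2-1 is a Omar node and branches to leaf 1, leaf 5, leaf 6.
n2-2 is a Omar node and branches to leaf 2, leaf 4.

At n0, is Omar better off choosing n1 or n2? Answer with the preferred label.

n1-1 (Omar): max(8, 0, 6) = 8
n1-2 (Omar): max(1, 5, 6) = 6
n1 (Uma): min(8, 6) = 6
n2-1 (Omar): max(1, 5, 6) = 6
n2-2 (Omar): max(2, 4) = 4
n2 (Uma): min(6, 4) = 4
Omar prefers the higher value; n1=6, n2=4. n1 is better since 6 > 4.

n1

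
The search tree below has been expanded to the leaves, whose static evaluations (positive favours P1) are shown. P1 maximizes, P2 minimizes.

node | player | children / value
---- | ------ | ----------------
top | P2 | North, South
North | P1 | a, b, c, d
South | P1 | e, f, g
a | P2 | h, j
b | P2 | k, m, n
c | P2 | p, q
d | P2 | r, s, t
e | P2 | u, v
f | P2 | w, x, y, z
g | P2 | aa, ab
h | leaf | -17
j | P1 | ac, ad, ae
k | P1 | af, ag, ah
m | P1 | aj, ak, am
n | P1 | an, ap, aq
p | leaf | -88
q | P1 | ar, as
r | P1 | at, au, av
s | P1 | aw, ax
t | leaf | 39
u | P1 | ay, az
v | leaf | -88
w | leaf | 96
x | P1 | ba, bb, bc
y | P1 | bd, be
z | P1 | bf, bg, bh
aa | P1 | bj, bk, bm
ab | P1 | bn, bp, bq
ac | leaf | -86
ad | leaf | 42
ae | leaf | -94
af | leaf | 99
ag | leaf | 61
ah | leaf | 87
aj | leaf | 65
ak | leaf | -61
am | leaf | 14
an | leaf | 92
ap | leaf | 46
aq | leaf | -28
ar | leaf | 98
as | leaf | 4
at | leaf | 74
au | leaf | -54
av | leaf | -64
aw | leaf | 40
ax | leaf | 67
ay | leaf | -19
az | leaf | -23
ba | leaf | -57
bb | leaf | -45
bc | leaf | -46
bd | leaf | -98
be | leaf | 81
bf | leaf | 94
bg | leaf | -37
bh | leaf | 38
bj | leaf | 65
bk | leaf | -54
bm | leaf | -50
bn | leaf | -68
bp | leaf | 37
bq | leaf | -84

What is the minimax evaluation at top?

j (P1): max(-86, 42, -94) = 42
a (P2): min(-17, 42) = -17
k (P1): max(99, 61, 87) = 99
m (P1): max(65, -61, 14) = 65
n (P1): max(92, 46, -28) = 92
b (P2): min(99, 65, 92) = 65
q (P1): max(98, 4) = 98
c (P2): min(-88, 98) = -88
r (P1): max(74, -54, -64) = 74
s (P1): max(40, 67) = 67
d (P2): min(74, 67, 39) = 39
North (P1): max(-17, 65, -88, 39) = 65
u (P1): max(-19, -23) = -19
e (P2): min(-19, -88) = -88
x (P1): max(-57, -45, -46) = -45
y (P1): max(-98, 81) = 81
z (P1): max(94, -37, 38) = 94
f (P2): min(96, -45, 81, 94) = -45
aa (P1): max(65, -54, -50) = 65
ab (P1): max(-68, 37, -84) = 37
g (P2): min(65, 37) = 37
South (P1): max(-88, -45, 37) = 37
top (P2): min(65, 37) = 37

37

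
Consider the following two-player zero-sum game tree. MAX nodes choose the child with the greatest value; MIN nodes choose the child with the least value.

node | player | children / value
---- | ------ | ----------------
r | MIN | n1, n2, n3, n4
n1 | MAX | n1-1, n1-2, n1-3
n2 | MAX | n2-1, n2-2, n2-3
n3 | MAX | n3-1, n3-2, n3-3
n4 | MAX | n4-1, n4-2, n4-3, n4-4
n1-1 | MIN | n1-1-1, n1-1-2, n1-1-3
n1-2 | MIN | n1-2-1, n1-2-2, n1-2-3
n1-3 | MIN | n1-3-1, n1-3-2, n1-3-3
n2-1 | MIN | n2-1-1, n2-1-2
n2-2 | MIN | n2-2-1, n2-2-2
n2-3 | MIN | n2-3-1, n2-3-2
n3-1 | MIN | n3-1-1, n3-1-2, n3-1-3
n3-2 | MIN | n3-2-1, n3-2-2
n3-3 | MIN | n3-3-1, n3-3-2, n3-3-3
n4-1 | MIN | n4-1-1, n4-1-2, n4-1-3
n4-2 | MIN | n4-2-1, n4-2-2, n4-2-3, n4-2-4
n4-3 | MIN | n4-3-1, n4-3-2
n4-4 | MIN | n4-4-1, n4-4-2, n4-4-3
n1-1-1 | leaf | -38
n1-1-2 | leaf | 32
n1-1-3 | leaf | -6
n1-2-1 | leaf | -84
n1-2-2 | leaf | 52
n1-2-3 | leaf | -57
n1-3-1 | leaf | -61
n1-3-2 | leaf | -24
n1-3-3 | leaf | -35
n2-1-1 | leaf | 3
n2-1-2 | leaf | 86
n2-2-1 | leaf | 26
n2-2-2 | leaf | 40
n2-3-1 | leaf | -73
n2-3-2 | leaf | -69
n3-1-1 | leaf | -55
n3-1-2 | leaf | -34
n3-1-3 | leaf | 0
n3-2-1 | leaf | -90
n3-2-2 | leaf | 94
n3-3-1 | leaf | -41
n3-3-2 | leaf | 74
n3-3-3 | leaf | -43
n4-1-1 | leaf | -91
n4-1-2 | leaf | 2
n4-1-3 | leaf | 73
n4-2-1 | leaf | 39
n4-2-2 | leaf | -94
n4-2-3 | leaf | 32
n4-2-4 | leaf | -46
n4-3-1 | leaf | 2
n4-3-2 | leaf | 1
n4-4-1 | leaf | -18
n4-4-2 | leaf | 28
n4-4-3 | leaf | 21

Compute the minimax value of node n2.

n2-1 (MIN): min(3, 86) = 3
n2-2 (MIN): min(26, 40) = 26
n2-3 (MIN): min(-73, -69) = -73
n2 (MAX): max(3, 26, -73) = 26

26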